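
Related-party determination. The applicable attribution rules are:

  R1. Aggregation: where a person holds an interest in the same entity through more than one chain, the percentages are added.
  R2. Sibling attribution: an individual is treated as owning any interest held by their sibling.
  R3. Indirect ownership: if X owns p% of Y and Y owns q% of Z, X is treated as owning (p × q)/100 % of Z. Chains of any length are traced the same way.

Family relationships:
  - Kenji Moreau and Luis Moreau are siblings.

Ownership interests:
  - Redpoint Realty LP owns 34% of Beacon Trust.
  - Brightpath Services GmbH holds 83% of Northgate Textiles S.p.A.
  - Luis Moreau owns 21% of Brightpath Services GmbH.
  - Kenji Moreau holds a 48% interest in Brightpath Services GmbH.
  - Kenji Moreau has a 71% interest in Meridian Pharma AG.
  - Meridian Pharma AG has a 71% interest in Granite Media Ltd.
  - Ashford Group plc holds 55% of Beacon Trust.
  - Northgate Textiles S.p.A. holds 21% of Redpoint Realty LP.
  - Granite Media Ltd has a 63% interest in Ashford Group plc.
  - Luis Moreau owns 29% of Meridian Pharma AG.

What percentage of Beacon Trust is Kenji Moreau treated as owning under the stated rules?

28.690578%

By sibling attribution (R2), Kenji Moreau is treated as also owning Luis Moreau's interest in Brightpath Services GmbH, giving 48% + 21% = 69%.
By sibling attribution (R2), Kenji Moreau is treated as also owning Luis Moreau's interest in Meridian Pharma AG, giving 71% + 29% = 100%.
Chain via Brightpath Services GmbH → Northgate Textiles S.p.A. → Redpoint Realty LP (R3): 69% × 83% × 21% × 34% = 4.089078% of Beacon Trust.
Chain via Meridian Pharma AG → Granite Media Ltd → Ashford Group plc (R3): 100% × 71% × 63% × 55% = 24.6015% of Beacon Trust.
Aggregating (R1): 4.089078% + 24.6015% = 28.690578%.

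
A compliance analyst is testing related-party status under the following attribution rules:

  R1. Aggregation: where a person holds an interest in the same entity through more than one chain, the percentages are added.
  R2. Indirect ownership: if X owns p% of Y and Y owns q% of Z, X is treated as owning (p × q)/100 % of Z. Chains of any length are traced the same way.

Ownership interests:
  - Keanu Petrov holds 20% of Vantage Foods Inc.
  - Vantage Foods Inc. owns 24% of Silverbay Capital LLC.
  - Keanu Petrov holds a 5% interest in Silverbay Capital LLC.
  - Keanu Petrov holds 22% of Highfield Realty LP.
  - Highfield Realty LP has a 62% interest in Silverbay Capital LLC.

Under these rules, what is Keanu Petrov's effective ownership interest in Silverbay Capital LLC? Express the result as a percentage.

23.44%

Chain via Highfield Realty LP (R2): 22% × 62% = 13.64% of Silverbay Capital LLC.
Chain via Vantage Foods Inc. (R2): 20% × 24% = 4.8% of Silverbay Capital LLC.
Direct interest in Silverbay Capital LLC: 5%.
Aggregating (R1): 13.64% + 4.8% + 5% = 23.44%.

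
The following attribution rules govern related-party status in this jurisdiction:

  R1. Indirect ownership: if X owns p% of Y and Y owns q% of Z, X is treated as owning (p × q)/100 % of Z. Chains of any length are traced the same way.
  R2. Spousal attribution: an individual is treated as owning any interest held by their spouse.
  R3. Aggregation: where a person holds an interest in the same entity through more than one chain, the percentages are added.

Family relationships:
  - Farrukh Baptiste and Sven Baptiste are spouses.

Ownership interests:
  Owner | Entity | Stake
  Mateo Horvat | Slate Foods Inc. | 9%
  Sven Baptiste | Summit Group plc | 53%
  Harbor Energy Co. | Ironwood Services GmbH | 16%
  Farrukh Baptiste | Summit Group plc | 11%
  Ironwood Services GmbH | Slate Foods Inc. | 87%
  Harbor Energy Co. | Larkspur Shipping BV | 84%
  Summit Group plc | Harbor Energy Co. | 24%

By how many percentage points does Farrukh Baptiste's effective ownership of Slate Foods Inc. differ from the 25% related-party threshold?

22.861888

By spousal attribution (R2), Farrukh Baptiste is treated as also owning Sven Baptiste's interest in Summit Group plc, giving 11% + 53% = 64%.
Chain via Summit Group plc → Harbor Energy Co. → Ironwood Services GmbH (R1): 64% × 24% × 16% × 87% = 2.138112% of Slate Foods Inc.
2.138112% falls short of the 25% threshold by 22.861888 percentage points.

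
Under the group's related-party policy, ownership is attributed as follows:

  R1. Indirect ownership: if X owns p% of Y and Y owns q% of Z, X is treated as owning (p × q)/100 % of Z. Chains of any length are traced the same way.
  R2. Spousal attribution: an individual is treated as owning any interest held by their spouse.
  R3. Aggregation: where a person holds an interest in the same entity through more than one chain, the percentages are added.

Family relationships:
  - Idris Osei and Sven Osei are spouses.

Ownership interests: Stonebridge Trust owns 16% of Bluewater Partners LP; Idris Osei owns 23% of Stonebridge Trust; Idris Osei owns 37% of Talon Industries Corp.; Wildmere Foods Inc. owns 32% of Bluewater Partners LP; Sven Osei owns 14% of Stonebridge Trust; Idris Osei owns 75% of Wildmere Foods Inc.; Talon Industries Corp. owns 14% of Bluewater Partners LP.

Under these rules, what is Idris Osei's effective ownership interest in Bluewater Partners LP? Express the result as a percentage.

By spousal attribution (R2), Idris Osei is treated as also owning Sven Osei's interest in Stonebridge Trust, giving 23% + 14% = 37%.
Chain via Talon Industries Corp. (R1): 37% × 14% = 5.18% of Bluewater Partners LP.
Chain via Stonebridge Trust (R1): 37% × 16% = 5.92% of Bluewater Partners LP.
Chain via Wildmere Foods Inc. (R1): 75% × 32% = 24% of Bluewater Partners LP.
Aggregating (R3): 5.18% + 5.92% + 24% = 35.1%.

35.1%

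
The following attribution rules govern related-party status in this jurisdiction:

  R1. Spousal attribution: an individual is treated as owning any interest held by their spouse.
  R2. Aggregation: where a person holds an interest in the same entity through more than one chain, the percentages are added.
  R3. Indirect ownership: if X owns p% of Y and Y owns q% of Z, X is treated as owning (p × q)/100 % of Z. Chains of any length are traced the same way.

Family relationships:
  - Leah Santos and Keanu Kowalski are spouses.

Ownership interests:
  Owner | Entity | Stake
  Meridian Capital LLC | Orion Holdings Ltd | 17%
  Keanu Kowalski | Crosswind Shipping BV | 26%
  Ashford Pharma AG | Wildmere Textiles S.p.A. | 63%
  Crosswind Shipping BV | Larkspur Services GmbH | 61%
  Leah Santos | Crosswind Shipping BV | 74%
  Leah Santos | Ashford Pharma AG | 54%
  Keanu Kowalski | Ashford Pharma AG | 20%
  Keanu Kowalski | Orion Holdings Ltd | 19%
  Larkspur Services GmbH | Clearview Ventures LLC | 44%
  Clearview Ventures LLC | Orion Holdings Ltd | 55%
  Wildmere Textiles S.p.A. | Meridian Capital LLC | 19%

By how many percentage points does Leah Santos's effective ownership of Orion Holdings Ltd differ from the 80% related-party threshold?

By spousal attribution (R1), Leah Santos is treated as also owning Keanu Kowalski's interest in Crosswind Shipping BV, giving 74% + 26% = 100%.
By spousal attribution (R1), Leah Santos is treated as also owning Keanu Kowalski's interest in Ashford Pharma AG, giving 54% + 20% = 74%.
By spousal attribution (R1), Leah Santos is treated as owning Keanu Kowalski's 19% interest in Orion Holdings Ltd.
Chain via Crosswind Shipping BV → Larkspur Services GmbH → Clearview Ventures LLC (R3): 100% × 61% × 44% × 55% = 14.762% of Orion Holdings Ltd.
Chain via Ashford Pharma AG → Wildmere Textiles S.p.A. → Meridian Capital LLC (R3): 74% × 63% × 19% × 17% = 1.505826% of Orion Holdings Ltd.
Direct interest in Orion Holdings Ltd: 19%.
Aggregating (R2): 14.762% + 1.505826% + 19% = 35.267826%.
35.267826% falls short of the 80% threshold by 44.732174 percentage points.

44.732174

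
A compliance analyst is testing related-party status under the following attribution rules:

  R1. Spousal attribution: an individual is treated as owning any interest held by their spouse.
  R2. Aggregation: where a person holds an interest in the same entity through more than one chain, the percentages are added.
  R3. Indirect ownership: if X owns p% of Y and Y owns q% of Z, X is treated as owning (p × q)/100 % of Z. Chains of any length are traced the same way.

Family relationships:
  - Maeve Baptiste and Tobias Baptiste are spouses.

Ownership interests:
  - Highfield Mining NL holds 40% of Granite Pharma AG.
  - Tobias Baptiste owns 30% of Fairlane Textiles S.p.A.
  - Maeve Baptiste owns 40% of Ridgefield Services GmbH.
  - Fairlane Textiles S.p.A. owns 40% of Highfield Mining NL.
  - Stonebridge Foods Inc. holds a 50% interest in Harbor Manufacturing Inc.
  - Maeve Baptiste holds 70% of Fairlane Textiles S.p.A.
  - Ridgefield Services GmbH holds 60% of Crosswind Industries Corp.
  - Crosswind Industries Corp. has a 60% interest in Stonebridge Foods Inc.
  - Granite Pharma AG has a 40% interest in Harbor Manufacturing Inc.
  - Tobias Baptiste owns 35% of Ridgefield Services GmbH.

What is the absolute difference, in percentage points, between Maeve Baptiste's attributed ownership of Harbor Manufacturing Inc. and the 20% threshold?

0.1

By spousal attribution (R1), Maeve Baptiste is treated as also owning Tobias Baptiste's interest in Ridgefield Services GmbH, giving 40% + 35% = 75%.
By spousal attribution (R1), Maeve Baptiste is treated as also owning Tobias Baptiste's interest in Fairlane Textiles S.p.A, giving 70% + 30% = 100%.
Chain via Ridgefield Services GmbH → Crosswind Industries Corp. → Stonebridge Foods Inc. (R3): 75% × 60% × 60% × 50% = 13.5% of Harbor Manufacturing Inc.
Chain via Fairlane Textiles S.p.A. → Highfield Mining NL → Granite Pharma AG (R3): 100% × 40% × 40% × 40% = 6.4% of Harbor Manufacturing Inc.
Aggregating (R2): 13.5% + 6.4% = 19.9%.
19.9% falls short of the 20% threshold by 0.1 percentage points.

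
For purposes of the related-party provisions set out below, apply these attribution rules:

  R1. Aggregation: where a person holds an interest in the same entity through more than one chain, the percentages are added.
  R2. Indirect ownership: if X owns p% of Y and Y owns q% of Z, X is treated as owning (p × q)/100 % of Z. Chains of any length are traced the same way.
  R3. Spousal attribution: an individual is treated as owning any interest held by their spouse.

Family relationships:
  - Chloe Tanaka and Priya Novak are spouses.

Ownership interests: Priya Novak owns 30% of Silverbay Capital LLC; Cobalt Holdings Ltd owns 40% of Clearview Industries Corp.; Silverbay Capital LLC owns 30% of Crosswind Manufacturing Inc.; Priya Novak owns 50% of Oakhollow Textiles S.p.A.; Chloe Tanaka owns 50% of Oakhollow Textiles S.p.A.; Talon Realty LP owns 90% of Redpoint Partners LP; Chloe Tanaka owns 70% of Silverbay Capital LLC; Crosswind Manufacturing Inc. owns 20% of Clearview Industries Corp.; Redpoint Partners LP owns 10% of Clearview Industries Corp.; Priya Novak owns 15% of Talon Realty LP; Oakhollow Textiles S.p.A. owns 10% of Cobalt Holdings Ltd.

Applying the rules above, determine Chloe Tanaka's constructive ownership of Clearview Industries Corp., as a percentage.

11.35%

By spousal attribution (R3), Chloe Tanaka is treated as also owning Priya Novak's interest in Silverbay Capital LLC, giving 70% + 30% = 100%.
By spousal attribution (R3), Chloe Tanaka is treated as also owning Priya Novak's interest in Oakhollow Textiles S.p.A, giving 50% + 50% = 100%.
By spousal attribution (R3), Chloe Tanaka is treated as owning Priya Novak's 15% interest in Talon Realty LP.
Chain via Silverbay Capital LLC → Crosswind Manufacturing Inc. (R2): 100% × 30% × 20% = 6% of Clearview Industries Corp.
Chain via Oakhollow Textiles S.p.A. → Cobalt Holdings Ltd (R2): 100% × 10% × 40% = 4% of Clearview Industries Corp.
Chain via Talon Realty LP → Redpoint Partners LP (R2): 15% × 90% × 10% = 1.35% of Clearview Industries Corp.
Aggregating (R1): 6% + 4% + 1.35% = 11.35%.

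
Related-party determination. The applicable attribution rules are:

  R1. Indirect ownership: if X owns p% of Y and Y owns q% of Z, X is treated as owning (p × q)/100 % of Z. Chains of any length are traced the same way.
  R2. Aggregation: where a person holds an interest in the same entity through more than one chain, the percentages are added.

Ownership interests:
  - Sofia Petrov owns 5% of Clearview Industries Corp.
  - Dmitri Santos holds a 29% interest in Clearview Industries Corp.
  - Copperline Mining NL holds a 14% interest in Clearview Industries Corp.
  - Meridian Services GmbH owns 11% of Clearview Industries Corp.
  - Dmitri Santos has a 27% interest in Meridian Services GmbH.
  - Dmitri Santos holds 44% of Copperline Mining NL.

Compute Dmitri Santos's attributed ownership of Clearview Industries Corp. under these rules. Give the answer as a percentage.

Chain via Meridian Services GmbH (R1): 27% × 11% = 2.97% of Clearview Industries Corp.
Chain via Copperline Mining NL (R1): 44% × 14% = 6.16% of Clearview Industries Corp.
Direct interest in Clearview Industries Corp: 29%.
Aggregating (R2): 2.97% + 6.16% + 29% = 38.13%.

38.13%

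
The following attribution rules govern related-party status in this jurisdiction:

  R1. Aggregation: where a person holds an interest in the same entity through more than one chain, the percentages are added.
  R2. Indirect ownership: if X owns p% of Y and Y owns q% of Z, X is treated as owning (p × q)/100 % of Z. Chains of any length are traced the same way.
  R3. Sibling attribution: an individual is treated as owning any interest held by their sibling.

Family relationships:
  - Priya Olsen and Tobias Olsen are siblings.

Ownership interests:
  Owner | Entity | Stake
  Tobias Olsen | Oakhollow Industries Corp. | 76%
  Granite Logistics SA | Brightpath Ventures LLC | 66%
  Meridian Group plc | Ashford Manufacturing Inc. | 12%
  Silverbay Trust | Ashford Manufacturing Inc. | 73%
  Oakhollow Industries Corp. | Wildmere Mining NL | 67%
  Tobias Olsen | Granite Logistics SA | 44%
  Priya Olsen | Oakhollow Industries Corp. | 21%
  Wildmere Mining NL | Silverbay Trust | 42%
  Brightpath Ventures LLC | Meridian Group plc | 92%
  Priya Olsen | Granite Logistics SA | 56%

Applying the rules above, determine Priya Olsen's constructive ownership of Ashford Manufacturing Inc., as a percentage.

By sibling attribution (R3), Priya Olsen is treated as also owning Tobias Olsen's interest in Granite Logistics SA, giving 56% + 44% = 100%.
By sibling attribution (R3), Priya Olsen is treated as also owning Tobias Olsen's interest in Oakhollow Industries Corp, giving 21% + 76% = 97%.
Chain via Granite Logistics SA → Brightpath Ventures LLC → Meridian Group plc (R2): 100% × 66% × 92% × 12% = 7.2864% of Ashford Manufacturing Inc.
Chain via Oakhollow Industries Corp. → Wildmere Mining NL → Silverbay Trust (R2): 97% × 67% × 42% × 73% = 19.925934% of Ashford Manufacturing Inc.
Aggregating (R1): 7.2864% + 19.925934% = 27.212334%.

27.212334%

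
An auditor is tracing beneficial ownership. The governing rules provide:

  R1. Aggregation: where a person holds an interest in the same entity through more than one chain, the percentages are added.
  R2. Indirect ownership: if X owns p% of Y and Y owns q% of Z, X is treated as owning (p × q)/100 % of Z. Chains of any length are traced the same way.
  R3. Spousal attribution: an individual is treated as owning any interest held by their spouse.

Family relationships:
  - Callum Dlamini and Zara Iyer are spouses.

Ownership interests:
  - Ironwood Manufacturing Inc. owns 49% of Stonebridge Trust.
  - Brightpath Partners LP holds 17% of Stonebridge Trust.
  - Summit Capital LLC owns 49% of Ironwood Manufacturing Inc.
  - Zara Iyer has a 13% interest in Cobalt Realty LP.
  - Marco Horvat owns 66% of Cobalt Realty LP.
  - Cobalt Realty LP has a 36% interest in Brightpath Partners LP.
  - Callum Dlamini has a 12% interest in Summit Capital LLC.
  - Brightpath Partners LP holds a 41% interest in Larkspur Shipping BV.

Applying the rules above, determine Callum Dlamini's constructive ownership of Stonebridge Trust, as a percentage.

3.6768%

By spousal attribution (R3), Callum Dlamini is treated as owning Zara Iyer's 13% interest in Cobalt Realty LP.
Chain via Summit Capital LLC → Ironwood Manufacturing Inc. (R2): 12% × 49% × 49% = 2.8812% of Stonebridge Trust.
Chain via Cobalt Realty LP → Brightpath Partners LP (R2): 13% × 36% × 17% = 0.7956% of Stonebridge Trust.
Aggregating (R1): 2.8812% + 0.7956% = 3.6768%.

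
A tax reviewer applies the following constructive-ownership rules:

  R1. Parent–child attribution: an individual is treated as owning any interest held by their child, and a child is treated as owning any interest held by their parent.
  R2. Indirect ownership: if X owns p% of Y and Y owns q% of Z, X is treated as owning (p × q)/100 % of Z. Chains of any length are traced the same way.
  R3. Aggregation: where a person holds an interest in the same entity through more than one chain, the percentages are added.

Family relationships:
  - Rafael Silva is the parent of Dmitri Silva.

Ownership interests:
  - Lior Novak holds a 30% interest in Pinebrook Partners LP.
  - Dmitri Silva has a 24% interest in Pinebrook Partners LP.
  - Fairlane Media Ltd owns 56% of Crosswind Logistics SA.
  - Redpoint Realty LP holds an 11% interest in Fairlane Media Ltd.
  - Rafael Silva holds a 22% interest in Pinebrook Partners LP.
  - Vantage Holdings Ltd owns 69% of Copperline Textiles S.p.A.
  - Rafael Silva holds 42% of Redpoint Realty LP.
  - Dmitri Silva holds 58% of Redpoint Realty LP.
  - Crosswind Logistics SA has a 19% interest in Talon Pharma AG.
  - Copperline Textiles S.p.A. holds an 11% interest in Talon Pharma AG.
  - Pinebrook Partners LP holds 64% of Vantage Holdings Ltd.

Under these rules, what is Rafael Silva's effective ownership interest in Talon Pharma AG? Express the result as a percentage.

By parent–child attribution (R1), Rafael Silva is treated as also owning Dmitri Silva's interest in Redpoint Realty LP, giving 42% + 58% = 100%.
By parent–child attribution (R1), Rafael Silva is treated as also owning Dmitri Silva's interest in Pinebrook Partners LP, giving 22% + 24% = 46%.
Chain via Redpoint Realty LP → Fairlane Media Ltd → Crosswind Logistics SA (R2): 100% × 11% × 56% × 19% = 1.1704% of Talon Pharma AG.
Chain via Pinebrook Partners LP → Vantage Holdings Ltd → Copperline Textiles S.p.A. (R2): 46% × 64% × 69% × 11% = 2.234496% of Talon Pharma AG.
Aggregating (R3): 1.1704% + 2.234496% = 3.404896%.

3.404896%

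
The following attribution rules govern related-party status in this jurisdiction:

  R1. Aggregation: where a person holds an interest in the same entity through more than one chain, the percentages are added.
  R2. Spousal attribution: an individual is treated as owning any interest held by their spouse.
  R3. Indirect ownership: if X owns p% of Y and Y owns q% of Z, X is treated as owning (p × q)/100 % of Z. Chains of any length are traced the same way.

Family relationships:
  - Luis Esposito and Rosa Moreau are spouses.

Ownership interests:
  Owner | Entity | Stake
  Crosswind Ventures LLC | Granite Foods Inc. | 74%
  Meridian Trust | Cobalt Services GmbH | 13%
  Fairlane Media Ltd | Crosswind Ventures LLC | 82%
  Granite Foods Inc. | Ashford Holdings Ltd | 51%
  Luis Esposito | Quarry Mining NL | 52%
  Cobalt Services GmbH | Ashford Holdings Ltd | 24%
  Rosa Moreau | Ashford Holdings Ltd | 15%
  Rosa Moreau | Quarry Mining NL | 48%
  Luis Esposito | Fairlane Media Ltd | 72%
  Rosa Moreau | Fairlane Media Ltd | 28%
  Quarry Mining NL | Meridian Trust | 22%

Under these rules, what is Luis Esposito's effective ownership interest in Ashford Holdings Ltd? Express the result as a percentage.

46.6332%

By spousal attribution (R2), Luis Esposito is treated as also owning Rosa Moreau's interest in Fairlane Media Ltd, giving 72% + 28% = 100%.
By spousal attribution (R2), Luis Esposito is treated as also owning Rosa Moreau's interest in Quarry Mining NL, giving 52% + 48% = 100%.
By spousal attribution (R2), Luis Esposito is treated as owning Rosa Moreau's 15% interest in Ashford Holdings Ltd.
Chain via Fairlane Media Ltd → Crosswind Ventures LLC → Granite Foods Inc. (R3): 100% × 82% × 74% × 51% = 30.9468% of Ashford Holdings Ltd.
Chain via Quarry Mining NL → Meridian Trust → Cobalt Services GmbH (R3): 100% × 22% × 13% × 24% = 0.6864% of Ashford Holdings Ltd.
Direct interest in Ashford Holdings Ltd: 15%.
Aggregating (R1): 30.9468% + 0.6864% + 15% = 46.6332%.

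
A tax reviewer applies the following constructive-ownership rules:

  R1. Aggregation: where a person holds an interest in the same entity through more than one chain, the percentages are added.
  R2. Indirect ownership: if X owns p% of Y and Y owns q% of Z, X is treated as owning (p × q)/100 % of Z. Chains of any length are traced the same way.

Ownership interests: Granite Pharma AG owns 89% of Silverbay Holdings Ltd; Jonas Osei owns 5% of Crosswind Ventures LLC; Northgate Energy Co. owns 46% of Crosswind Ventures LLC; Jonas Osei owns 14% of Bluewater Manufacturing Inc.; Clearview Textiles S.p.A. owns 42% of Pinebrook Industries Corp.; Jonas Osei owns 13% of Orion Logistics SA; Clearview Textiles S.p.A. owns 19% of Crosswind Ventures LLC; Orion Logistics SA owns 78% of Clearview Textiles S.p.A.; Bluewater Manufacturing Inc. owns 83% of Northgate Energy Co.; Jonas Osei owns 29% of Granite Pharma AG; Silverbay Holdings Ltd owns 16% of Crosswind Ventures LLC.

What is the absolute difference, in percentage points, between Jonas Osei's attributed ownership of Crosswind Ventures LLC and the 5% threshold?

Chain via Granite Pharma AG → Silverbay Holdings Ltd (R2): 29% × 89% × 16% = 4.1296% of Crosswind Ventures LLC.
Chain via Orion Logistics SA → Clearview Textiles S.p.A. (R2): 13% × 78% × 19% = 1.9266% of Crosswind Ventures LLC.
Chain via Bluewater Manufacturing Inc. → Northgate Energy Co. (R2): 14% × 83% × 46% = 5.3452% of Crosswind Ventures LLC.
Direct interest in Crosswind Ventures LLC: 5%.
Aggregating (R1): 4.1296% + 1.9266% + 5.3452% + 5% = 16.4014%.
16.4014% exceeds the 5% threshold by 11.4014 percentage points.

11.4014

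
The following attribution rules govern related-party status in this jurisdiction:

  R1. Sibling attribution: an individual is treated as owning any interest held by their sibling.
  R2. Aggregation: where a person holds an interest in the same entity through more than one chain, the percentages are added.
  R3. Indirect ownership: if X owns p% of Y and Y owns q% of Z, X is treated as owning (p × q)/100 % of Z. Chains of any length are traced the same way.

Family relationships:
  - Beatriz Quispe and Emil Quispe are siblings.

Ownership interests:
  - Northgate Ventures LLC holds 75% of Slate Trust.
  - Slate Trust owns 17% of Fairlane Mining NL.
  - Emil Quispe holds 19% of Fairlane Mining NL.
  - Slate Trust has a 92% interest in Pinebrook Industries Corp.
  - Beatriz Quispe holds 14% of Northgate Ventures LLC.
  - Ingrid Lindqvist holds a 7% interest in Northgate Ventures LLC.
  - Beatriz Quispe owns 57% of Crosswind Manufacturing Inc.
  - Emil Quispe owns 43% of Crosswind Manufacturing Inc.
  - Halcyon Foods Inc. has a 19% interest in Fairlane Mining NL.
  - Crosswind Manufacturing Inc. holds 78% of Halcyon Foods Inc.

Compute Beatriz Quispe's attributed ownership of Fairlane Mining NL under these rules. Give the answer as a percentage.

35.605%

By sibling attribution (R1), Beatriz Quispe is treated as also owning Emil Quispe's interest in Crosswind Manufacturing Inc, giving 57% + 43% = 100%.
By sibling attribution (R1), Beatriz Quispe is treated as owning Emil Quispe's 19% interest in Fairlane Mining NL.
Chain via Northgate Ventures LLC → Slate Trust (R3): 14% × 75% × 17% = 1.785% of Fairlane Mining NL.
Chain via Crosswind Manufacturing Inc. → Halcyon Foods Inc. (R3): 100% × 78% × 19% = 14.82% of Fairlane Mining NL.
Direct interest in Fairlane Mining NL: 19%.
Aggregating (R2): 1.785% + 14.82% + 19% = 35.605%.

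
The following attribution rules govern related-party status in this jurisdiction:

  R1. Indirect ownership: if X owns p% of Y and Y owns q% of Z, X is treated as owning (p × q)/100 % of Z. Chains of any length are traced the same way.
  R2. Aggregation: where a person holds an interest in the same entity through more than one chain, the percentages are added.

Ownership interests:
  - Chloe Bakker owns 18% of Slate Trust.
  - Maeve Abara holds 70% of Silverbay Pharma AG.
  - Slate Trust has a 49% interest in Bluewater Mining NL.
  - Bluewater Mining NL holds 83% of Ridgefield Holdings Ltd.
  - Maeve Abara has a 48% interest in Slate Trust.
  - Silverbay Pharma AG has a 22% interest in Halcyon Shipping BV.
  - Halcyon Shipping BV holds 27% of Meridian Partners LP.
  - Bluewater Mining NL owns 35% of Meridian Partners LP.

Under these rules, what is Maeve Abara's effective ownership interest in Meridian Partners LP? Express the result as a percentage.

12.39%

Chain via Slate Trust → Bluewater Mining NL (R1): 48% × 49% × 35% = 8.232% of Meridian Partners LP.
Chain via Silverbay Pharma AG → Halcyon Shipping BV (R1): 70% × 22% × 27% = 4.158% of Meridian Partners LP.
Aggregating (R2): 8.232% + 4.158% = 12.39%.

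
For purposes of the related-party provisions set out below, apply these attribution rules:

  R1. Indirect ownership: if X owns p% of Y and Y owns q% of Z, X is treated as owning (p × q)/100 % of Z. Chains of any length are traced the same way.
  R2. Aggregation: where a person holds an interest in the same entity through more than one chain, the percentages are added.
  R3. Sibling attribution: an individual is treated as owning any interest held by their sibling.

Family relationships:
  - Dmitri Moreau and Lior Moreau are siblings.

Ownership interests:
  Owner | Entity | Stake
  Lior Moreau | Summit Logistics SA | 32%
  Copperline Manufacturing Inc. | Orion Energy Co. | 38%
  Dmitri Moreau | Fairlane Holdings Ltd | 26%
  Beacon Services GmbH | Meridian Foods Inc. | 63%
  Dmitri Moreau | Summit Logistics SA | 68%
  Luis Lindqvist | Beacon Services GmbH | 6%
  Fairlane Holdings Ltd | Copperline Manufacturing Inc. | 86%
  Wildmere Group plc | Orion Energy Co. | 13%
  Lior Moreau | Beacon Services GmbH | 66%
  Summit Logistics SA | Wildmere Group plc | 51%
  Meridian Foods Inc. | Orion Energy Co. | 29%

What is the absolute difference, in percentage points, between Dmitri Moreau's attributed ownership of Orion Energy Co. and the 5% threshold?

22.185

By sibling attribution (R3), Dmitri Moreau is treated as also owning Lior Moreau's interest in Summit Logistics SA, giving 68% + 32% = 100%.
By sibling attribution (R3), Dmitri Moreau is treated as owning Lior Moreau's 66% interest in Beacon Services GmbH.
Chain via Fairlane Holdings Ltd → Copperline Manufacturing Inc. (R1): 26% × 86% × 38% = 8.4968% of Orion Energy Co.
Chain via Summit Logistics SA → Wildmere Group plc (R1): 100% × 51% × 13% = 6.63% of Orion Energy Co.
Chain via Beacon Services GmbH → Meridian Foods Inc. (R1): 66% × 63% × 29% = 12.0582% of Orion Energy Co.
Aggregating (R2): 8.4968% + 6.63% + 12.0582% = 27.185%.
27.185% exceeds the 5% threshold by 22.185 percentage points.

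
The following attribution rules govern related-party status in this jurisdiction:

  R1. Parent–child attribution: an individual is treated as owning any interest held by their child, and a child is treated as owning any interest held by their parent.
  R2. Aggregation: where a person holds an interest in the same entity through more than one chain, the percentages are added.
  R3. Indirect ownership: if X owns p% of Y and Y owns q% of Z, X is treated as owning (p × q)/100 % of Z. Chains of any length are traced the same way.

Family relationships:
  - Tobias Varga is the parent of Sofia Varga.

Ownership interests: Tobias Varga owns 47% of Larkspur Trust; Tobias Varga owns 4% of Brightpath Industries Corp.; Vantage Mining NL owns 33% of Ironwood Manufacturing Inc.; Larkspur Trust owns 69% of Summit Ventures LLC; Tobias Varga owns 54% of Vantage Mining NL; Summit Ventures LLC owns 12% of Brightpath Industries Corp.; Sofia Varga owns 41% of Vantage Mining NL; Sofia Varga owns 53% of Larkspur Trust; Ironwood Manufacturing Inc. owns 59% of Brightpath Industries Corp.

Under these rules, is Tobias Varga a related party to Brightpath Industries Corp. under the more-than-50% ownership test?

By parent–child attribution (R1), Tobias Varga is treated as also owning Sofia Varga's interest in Larkspur Trust, giving 47% + 53% = 100%.
By parent–child attribution (R1), Tobias Varga is treated as also owning Sofia Varga's interest in Vantage Mining NL, giving 54% + 41% = 95%.
Chain via Larkspur Trust → Summit Ventures LLC (R3): 100% × 69% × 12% = 8.28% of Brightpath Industries Corp.
Chain via Vantage Mining NL → Ironwood Manufacturing Inc. (R3): 95% × 33% × 59% = 18.4965% of Brightpath Industries Corp.
Direct interest in Brightpath Industries Corp: 4%.
Aggregating (R2): 8.28% + 18.4965% + 4% = 30.7765%.
30.7765% does not exceed the 50% threshold, so Tobias is not a related party to Brightpath Industries Corp.

No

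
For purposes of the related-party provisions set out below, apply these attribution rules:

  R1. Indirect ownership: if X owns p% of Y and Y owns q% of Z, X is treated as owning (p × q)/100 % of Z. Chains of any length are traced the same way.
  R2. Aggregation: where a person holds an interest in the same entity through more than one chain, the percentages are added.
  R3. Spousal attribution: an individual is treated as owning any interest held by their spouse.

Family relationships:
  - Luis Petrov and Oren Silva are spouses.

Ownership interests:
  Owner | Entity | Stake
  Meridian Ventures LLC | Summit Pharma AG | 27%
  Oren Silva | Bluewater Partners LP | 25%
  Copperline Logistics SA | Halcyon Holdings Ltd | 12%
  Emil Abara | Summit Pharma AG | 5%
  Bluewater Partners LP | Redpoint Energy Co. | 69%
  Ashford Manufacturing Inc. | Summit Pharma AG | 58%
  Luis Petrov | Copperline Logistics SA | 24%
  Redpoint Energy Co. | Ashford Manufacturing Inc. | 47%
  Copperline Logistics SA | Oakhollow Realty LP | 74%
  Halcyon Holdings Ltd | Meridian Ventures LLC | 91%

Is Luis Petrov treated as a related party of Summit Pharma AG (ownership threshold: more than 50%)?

No

By spousal attribution (R3), Luis Petrov is treated as owning Oren Silva's 25% interest in Bluewater Partners LP.
Chain via Copperline Logistics SA → Halcyon Holdings Ltd → Meridian Ventures LLC (R1): 24% × 12% × 91% × 27% = 0.707616% of Summit Pharma AG.
Chain via Bluewater Partners LP → Redpoint Energy Co. → Ashford Manufacturing Inc. (R1): 25% × 69% × 47% × 58% = 4.70235% of Summit Pharma AG.
Aggregating (R2): 0.707616% + 4.70235% = 5.409966%.
5.409966% does not exceed the 50% threshold, so Luis is not a related party to Summit Pharma AG.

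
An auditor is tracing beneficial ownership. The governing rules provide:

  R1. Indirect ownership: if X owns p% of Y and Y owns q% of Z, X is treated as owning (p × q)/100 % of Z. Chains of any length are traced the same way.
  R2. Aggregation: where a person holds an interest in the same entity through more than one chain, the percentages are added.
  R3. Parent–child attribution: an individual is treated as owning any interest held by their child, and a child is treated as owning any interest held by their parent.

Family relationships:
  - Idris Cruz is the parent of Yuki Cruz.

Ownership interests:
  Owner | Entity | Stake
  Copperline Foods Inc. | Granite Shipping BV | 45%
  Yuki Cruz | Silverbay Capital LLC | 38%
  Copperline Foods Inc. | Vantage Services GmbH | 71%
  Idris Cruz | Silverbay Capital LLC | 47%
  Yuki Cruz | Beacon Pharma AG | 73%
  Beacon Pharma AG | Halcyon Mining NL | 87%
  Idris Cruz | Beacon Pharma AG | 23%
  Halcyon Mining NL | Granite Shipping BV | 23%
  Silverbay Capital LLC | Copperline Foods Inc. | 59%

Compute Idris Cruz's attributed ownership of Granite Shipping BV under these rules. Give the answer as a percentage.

By parent–child attribution (R3), Idris Cruz is treated as also owning Yuki Cruz's interest in Silverbay Capital LLC, giving 47% + 38% = 85%.
By parent–child attribution (R3), Idris Cruz is treated as also owning Yuki Cruz's interest in Beacon Pharma AG, giving 23% + 73% = 96%.
Chain via Silverbay Capital LLC → Copperline Foods Inc. (R1): 85% × 59% × 45% = 22.5675% of Granite Shipping BV.
Chain via Beacon Pharma AG → Halcyon Mining NL (R1): 96% × 87% × 23% = 19.2096% of Granite Shipping BV.
Aggregating (R2): 22.5675% + 19.2096% = 41.7771%.

41.7771%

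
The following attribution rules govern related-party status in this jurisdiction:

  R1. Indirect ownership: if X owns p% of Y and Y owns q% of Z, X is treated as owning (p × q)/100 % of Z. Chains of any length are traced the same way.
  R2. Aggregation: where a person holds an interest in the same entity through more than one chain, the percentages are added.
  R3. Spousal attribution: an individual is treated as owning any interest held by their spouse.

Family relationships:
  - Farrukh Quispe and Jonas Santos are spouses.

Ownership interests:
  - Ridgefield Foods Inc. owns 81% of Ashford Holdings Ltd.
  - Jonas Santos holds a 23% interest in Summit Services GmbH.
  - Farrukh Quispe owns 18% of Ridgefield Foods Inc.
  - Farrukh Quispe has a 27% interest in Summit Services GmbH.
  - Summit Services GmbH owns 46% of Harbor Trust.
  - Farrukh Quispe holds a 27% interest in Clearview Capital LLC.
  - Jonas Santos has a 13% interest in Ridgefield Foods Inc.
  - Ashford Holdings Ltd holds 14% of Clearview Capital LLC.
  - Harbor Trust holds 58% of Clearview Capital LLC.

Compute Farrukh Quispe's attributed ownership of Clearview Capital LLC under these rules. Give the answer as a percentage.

43.8554%

By spousal attribution (R3), Farrukh Quispe is treated as also owning Jonas Santos's interest in Ridgefield Foods Inc, giving 18% + 13% = 31%.
By spousal attribution (R3), Farrukh Quispe is treated as also owning Jonas Santos's interest in Summit Services GmbH, giving 27% + 23% = 50%.
Chain via Ridgefield Foods Inc. → Ashford Holdings Ltd (R1): 31% × 81% × 14% = 3.5154% of Clearview Capital LLC.
Chain via Summit Services GmbH → Harbor Trust (R1): 50% × 46% × 58% = 13.34% of Clearview Capital LLC.
Direct interest in Clearview Capital LLC: 27%.
Aggregating (R2): 3.5154% + 13.34% + 27% = 43.8554%.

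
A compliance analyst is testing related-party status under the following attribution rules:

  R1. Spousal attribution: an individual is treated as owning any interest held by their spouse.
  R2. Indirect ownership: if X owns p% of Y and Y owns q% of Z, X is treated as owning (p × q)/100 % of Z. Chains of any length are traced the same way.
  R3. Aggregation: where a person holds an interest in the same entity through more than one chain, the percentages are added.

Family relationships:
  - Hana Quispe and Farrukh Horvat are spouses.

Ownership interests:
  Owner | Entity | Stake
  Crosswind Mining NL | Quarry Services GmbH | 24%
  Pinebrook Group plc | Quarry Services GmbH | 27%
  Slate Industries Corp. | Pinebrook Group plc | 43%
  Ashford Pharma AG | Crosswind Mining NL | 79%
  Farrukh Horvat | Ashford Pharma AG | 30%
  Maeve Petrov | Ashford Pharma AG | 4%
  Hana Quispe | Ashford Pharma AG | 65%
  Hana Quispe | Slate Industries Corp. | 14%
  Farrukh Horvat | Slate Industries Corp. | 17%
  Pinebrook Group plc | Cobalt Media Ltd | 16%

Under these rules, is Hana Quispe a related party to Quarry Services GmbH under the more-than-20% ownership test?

By spousal attribution (R1), Hana Quispe is treated as also owning Farrukh Horvat's interest in Ashford Pharma AG, giving 65% + 30% = 95%.
By spousal attribution (R1), Hana Quispe is treated as also owning Farrukh Horvat's interest in Slate Industries Corp, giving 14% + 17% = 31%.
Chain via Ashford Pharma AG → Crosswind Mining NL (R2): 95% × 79% × 24% = 18.012% of Quarry Services GmbH.
Chain via Slate Industries Corp. → Pinebrook Group plc (R2): 31% × 43% × 27% = 3.5991% of Quarry Services GmbH.
Aggregating (R3): 18.012% + 3.5991% = 21.6111%.
21.6111% exceeds the 20% threshold, so Hana is a related party to Quarry Services GmbH.

Yes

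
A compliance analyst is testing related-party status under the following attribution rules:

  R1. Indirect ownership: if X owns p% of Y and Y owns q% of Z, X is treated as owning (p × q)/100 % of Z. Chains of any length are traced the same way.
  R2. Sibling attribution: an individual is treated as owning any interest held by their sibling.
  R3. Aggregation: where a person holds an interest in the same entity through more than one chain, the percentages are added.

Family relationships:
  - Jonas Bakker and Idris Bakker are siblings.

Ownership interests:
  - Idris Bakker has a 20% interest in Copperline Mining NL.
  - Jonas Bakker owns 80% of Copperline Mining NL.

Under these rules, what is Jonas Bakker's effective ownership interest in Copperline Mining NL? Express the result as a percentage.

100%

By sibling attribution (R2), Jonas Bakker is treated as also owning Idris Bakker's interest in Copperline Mining NL, giving 80% + 20% = 100%.
Direct interest in Copperline Mining NL: 100%.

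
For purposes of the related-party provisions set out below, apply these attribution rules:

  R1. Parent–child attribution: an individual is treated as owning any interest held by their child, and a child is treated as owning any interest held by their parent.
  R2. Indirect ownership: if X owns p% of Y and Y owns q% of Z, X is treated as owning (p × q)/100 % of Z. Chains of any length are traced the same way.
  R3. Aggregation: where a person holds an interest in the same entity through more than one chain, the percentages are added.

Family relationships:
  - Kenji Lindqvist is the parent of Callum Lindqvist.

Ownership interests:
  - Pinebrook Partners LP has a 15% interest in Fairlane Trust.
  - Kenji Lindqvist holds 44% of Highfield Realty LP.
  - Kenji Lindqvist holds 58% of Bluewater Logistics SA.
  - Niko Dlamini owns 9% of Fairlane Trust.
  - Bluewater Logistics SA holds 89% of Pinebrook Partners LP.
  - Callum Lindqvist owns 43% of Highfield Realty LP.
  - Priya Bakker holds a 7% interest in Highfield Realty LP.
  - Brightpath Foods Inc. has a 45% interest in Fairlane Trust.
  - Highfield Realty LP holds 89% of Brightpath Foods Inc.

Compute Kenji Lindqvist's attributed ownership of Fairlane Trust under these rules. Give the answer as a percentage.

42.5865%

By parent–child attribution (R1), Kenji Lindqvist is treated as also owning Callum Lindqvist's interest in Highfield Realty LP, giving 44% + 43% = 87%.
Chain via Highfield Realty LP → Brightpath Foods Inc. (R2): 87% × 89% × 45% = 34.8435% of Fairlane Trust.
Chain via Bluewater Logistics SA → Pinebrook Partners LP (R2): 58% × 89% × 15% = 7.743% of Fairlane Trust.
Aggregating (R3): 34.8435% + 7.743% = 42.5865%.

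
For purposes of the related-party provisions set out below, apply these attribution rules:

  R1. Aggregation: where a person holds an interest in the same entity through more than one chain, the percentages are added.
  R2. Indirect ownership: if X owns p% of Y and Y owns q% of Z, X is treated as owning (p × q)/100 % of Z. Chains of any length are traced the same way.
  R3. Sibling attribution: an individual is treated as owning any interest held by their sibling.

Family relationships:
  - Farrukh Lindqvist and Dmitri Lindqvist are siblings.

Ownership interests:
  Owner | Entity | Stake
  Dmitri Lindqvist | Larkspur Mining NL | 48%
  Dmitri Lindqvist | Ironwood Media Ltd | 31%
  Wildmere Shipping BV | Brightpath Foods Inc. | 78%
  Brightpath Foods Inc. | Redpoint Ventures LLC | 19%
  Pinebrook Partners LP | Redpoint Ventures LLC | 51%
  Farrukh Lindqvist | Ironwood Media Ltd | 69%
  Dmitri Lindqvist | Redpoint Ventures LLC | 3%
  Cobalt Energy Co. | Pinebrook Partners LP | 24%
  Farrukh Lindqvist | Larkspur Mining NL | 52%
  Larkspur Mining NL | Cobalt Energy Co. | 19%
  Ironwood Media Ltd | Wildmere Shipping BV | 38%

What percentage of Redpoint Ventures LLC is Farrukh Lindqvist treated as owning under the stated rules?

By sibling attribution (R3), Farrukh Lindqvist is treated as also owning Dmitri Lindqvist's interest in Larkspur Mining NL, giving 52% + 48% = 100%.
By sibling attribution (R3), Farrukh Lindqvist is treated as also owning Dmitri Lindqvist's interest in Ironwood Media Ltd, giving 69% + 31% = 100%.
By sibling attribution (R3), Farrukh Lindqvist is treated as owning Dmitri Lindqvist's 3% interest in Redpoint Ventures LLC.
Chain via Larkspur Mining NL → Cobalt Energy Co. → Pinebrook Partners LP (R2): 100% × 19% × 24% × 51% = 2.3256% of Redpoint Ventures LLC.
Chain via Ironwood Media Ltd → Wildmere Shipping BV → Brightpath Foods Inc. (R2): 100% × 38% × 78% × 19% = 5.6316% of Redpoint Ventures LLC.
Direct interest in Redpoint Ventures LLC: 3%.
Aggregating (R1): 2.3256% + 5.6316% + 3% = 10.9572%.

10.9572%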